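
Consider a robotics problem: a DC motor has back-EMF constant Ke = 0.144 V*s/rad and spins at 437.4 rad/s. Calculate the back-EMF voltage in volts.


V_emf = Ke * omega = 0.144*437.4 = 62.9856

62.9856 V


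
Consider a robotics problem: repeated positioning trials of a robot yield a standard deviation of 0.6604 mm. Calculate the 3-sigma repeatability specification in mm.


repeatability = 3*sigma = 3*0.6604 = 1.9812

1.9812 mm


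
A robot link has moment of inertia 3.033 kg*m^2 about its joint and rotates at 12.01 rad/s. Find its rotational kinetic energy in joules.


KE = (1/2)*I*omega^2 = 0.5*3.033*12.01^2 = 218.7401

218.7401 J


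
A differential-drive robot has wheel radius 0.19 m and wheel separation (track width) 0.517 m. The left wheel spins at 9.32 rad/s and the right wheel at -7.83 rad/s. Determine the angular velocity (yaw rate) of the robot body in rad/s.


omega = r*(wR - wL)/L = 0.19*(-7.83 - (9.32))/0.517 = -6.3027

-6.3027 rad/s


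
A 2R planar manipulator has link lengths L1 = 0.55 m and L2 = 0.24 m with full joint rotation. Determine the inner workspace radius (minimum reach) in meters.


r_min = |L1 - L2| = |0.55 - 0.24| = 0.3100

0.3100 m


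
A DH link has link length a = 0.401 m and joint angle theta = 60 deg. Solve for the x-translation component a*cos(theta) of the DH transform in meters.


a*cos(theta) = 0.401*cos(60 deg) = 0.2005

0.2005 m


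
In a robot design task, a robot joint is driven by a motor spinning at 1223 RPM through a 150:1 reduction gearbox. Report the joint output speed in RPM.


omega_joint = omega_motor / N = 1223 / 150 = 8.1533

8.1533 RPM


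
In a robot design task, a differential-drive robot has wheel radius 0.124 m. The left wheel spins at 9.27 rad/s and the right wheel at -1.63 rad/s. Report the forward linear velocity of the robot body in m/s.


v = r*(wR + wL)/2 = 0.124*(-1.63 + 9.27)/2 = 0.4737

0.4737 m/s


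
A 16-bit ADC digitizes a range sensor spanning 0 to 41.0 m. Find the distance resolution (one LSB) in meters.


res = range / 2^n = 41.0/2^16 = 41.0/65536 = 6.2561e-04

6.2561e-04 m


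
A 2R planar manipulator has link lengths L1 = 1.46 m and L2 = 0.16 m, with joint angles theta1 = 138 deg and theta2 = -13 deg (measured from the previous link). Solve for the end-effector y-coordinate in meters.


y = L1*sin(th1) + L2*sin(th1+th2) = 1.46*sin(138 deg) + 0.16*sin(125 deg) = 1.1080

1.1080 m


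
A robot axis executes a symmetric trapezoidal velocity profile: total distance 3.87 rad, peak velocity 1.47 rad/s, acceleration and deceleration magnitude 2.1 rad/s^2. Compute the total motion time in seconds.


t_acc = v/a = 1.47/2.1 = 0.700000 s
d_acc = v^2/(2a) = 0.514500 rad (each ramp)
d_cruise = 3.87 - 2*0.514500 = 2.841000 rad
t_cruise = 2.841000/1.47 = 1.932653 s
t_total = 2*0.700000 + 1.932653 = 3.3327

3.3327 s


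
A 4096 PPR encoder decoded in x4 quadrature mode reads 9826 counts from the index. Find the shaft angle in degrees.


angle = counts * 360 / (PPR*4) = 9826 * 360 / 16384 = 215.9033

215.9033 degrees


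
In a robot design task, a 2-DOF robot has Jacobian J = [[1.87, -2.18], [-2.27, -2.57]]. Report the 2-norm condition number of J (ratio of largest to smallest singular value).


JJ^T eigenvalues: trace(JJ^T) = 20.0071, det(JJ^T) = det(J)^2 = 95.15027025
s_max^2 = (20.0071 + sqrt(19.68296941))/2 = 12.22182463
s_min^2 = (20.0071 - sqrt(19.68296941))/2 = 7.78527537
kappa = s_max/s_min = sqrt(12.22182463/7.78527537) = 1.2529

1.2529


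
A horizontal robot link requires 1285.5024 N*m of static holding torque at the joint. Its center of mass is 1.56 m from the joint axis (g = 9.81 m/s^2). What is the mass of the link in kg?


m = tau / (g*L) = 1285.5024 / (9.81 * 1.56) = 84.0000

84.0000 kg


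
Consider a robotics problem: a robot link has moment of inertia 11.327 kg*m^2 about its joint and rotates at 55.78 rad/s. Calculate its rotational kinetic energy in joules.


KE = (1/2)*I*omega^2 = 0.5*11.327*55.78^2 = 17621.4615

17621.4615 J


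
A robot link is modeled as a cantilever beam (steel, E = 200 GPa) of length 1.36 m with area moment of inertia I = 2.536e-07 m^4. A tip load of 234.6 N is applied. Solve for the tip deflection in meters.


delta = F*L^3/(3*E*I) = 234.6*1.36^3/(3*2.000e+11*2.536e-07)
      = 590.1259776/152160 = 0.0039

0.0039 m


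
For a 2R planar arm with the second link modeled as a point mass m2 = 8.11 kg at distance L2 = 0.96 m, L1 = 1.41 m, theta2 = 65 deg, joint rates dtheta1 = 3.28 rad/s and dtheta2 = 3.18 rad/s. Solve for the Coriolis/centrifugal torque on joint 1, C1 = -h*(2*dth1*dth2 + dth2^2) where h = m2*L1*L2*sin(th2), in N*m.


h = m2*L1*L2*sin(th2) = 8.11*1.41*0.96*sin(65 deg) = 9.949171
C1 = -h*(2*3.28*3.18 + 3.18^2) = -9.949171*30.9732 = -308.1577

-308.1577 N*m


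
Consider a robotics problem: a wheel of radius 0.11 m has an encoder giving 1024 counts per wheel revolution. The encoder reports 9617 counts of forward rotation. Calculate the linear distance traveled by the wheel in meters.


revs = 9617/1024 = 9.391602
d = revs * 2*pi*r = 9.391602 * 2*pi*0.11 = 6.4910

6.4910 m


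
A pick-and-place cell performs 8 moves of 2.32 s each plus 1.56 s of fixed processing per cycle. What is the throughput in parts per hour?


T_cycle = 8*2.32 + 1.56 = 20.1200 s
rate = 3600/T = 178.9264

178.9264 parts/hour


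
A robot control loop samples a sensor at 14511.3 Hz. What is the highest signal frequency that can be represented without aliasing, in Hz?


f_max = f_s/2 = 14511.3/2 = 7255.6500

7255.6500 Hz


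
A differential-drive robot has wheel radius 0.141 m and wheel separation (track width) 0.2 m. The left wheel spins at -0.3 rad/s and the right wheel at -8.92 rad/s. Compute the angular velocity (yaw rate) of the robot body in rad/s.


omega = r*(wR - wL)/L = 0.141*(-8.92 - (-0.3))/0.2 = -6.0771

-6.0771 rad/s


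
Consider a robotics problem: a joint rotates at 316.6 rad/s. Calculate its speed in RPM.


RPM = 316.6 * 60/(2*pi) = 3023.3073

3023.3073 RPM


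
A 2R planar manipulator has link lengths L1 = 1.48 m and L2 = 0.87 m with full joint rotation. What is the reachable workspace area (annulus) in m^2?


r_max = L1 + L2 = 2.3500, r_min = |L1 - L2| = 0.6100
A = pi*(r_max^2 - r_min^2) = pi*(5.5225 - 0.3721) = 16.1805

16.1805 m^2


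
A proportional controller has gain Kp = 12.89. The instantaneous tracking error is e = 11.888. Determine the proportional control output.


u_P = Kp * e = 12.89 * 11.888 = 153.2363

153.2363


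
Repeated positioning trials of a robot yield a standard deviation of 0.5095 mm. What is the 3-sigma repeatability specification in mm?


repeatability = 3*sigma = 3*0.5095 = 1.5285

1.5285 mm


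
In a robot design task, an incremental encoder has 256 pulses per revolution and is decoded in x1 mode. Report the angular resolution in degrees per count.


resolution = 360 / (PPR * 1) = 360 / 256 = 1.4062

1.4062 degrees


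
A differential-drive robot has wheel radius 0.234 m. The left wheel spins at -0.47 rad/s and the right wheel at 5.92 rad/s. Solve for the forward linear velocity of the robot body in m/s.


v = r*(wR + wL)/2 = 0.234*(5.92 + -0.47)/2 = 0.6377

0.6377 m/s


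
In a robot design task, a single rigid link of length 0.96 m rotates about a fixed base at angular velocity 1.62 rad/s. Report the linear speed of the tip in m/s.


v = L*omega = 0.96 * 1.62 = 1.5552

1.5552 m/s


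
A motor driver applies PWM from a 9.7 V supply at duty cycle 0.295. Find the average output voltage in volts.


V_avg = V_supply * D = 9.7*0.295 = 2.8615

2.8615 V


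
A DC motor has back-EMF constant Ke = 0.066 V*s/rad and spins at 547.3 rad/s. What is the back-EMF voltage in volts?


V_emf = Ke * omega = 0.066*547.3 = 36.1218

36.1218 V


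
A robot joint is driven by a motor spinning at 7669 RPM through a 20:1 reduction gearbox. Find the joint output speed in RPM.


omega_joint = omega_motor / N = 7669 / 20 = 383.4500

383.4500 RPM


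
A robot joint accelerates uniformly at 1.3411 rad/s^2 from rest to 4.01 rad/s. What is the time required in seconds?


t = delta_omega / alpha = 4.01 / 1.3411 = 2.9901

2.9901 s


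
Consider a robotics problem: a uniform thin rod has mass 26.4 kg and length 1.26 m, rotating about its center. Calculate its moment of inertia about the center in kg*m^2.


I = (1/12)*m*L^2 = (1/12)*26.4*1.26^2 = 3.4927

3.4927 kg*m^2


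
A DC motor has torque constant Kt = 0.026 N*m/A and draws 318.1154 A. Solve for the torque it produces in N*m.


tau = Kt * I = 0.026*318.1154 = 8.2710

8.2710 N*m


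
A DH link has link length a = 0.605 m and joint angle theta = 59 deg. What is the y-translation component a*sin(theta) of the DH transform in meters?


a*sin(theta) = 0.605*sin(59 deg) = 0.5186

0.5186 m


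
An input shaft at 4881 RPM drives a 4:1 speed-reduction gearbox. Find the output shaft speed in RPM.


omega_out = omega_in / N = 4881 / 4 = 1220.2500

1220.2500 RPM


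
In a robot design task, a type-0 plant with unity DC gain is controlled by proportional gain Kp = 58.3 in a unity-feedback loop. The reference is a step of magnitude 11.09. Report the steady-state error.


e_ss = R/(1 + Kp) = 11.09/(1 + 58.3) = 11.09/59.3000 = 0.1870

0.1870


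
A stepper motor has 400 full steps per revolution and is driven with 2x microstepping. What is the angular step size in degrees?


step = 360/(400*2) = 360/800 = 0.4500

0.4500 degrees


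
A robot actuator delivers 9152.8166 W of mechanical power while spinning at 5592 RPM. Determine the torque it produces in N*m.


omega = 5592 * 2*pi/60 = 585.592871 rad/s
tau = P / omega = 9152.8166 / 585.592871 = 15.6300

15.6300 N*m


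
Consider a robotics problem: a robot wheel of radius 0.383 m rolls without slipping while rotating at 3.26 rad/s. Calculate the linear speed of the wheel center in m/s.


v = omega * r = 3.26 * 0.383 = 1.2486

1.2486 m/s


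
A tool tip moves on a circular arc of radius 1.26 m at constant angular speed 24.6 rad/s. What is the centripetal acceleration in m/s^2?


a_c = omega^2 * r = 24.6^2 * 1.26 = 762.5016

762.5016 m/s^2


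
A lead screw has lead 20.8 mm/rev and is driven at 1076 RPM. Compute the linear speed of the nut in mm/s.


v = lead * (RPM/60) = 20.8*1076/60 = 373.0133

373.0133 mm/s


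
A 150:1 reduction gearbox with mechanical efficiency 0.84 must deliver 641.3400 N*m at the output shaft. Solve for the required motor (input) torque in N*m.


tau_in = tau_out / (N * eta) = 641.3400 / (150 * 0.84) = 5.0900

5.0900 N*m


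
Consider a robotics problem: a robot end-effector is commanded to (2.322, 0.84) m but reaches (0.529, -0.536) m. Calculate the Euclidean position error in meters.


dx = 0.529 - (2.322) = -1.7930, dy = -0.536 - (0.84) = -1.3760
err = sqrt(3.214849 + 1.893376) = 2.2601

2.2601 m


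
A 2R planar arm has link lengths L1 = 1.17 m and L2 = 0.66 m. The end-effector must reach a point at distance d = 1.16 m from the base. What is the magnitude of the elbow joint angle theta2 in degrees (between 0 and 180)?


cos(th2) = (d^2 - L1^2 - L2^2)/(2*L1*L2) = (1.16^2 - 1.17^2 - 0.66^2)/(2*1.17*0.66) = -0.29713805
th2 = acos(-0.29713805) = 107.2858 deg

107.2858 degrees


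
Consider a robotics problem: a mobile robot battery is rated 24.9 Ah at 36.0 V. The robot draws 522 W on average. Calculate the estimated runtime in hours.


E = 24.9*36.0 = 896.4000 Wh
t = E/P = 896.4000/522 = 1.7172

1.7172 hours


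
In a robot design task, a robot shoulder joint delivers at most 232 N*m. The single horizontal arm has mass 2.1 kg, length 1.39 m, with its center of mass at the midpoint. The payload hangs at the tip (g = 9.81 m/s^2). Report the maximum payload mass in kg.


tau_arm = m_arm*g*(L/2) = 2.1*9.81*1.39/2 = 14.3177 N*m
tau_payload = tau_max - tau_arm = 232 - 14.3177 = 217.6823
m_payload = tau_payload / (g*L) = 217.6823 / (9.81*1.39) = 15.9639

15.9639 kg


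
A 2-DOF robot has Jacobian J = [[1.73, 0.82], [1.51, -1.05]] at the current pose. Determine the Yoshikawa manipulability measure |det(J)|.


det(J) = 1.73*-1.05 - (0.82)*(1.51) = -3.0547
|det(J)| = 3.0547

3.0547


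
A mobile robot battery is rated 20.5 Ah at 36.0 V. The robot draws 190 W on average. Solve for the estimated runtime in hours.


E = 20.5*36.0 = 738.0000 Wh
t = E/P = 738.0000/190 = 3.8842

3.8842 hours


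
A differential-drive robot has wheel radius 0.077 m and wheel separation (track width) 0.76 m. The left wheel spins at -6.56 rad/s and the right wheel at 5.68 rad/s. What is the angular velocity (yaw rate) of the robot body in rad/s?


omega = r*(wR - wL)/L = 0.077*(5.68 - (-6.56))/0.76 = 1.2401

1.2401 rad/s


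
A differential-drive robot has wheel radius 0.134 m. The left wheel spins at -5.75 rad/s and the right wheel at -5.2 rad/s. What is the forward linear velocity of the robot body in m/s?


v = r*(wR + wL)/2 = 0.134*(-5.2 + -5.75)/2 = -0.7337

-0.7337 m/s


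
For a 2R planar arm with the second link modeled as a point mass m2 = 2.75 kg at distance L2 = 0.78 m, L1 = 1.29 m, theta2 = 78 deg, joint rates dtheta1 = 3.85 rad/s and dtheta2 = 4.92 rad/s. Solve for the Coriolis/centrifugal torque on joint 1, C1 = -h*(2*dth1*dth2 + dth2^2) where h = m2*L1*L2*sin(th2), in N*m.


h = m2*L1*L2*sin(th2) = 2.75*1.29*0.78*sin(78 deg) = 2.706583
C1 = -h*(2*3.85*4.92 + 4.92^2) = -2.706583*62.0904 = -168.0528

-168.0528 N*m


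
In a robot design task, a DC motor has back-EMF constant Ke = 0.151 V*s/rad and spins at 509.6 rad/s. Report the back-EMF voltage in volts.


V_emf = Ke * omega = 0.151*509.6 = 76.9496

76.9496 V


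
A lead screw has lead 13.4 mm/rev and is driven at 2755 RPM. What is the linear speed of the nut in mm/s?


v = lead * (RPM/60) = 13.4*2755/60 = 615.2833

615.2833 mm/s


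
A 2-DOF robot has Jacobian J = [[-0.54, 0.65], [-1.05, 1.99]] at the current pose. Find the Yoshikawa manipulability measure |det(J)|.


det(J) = -0.54*1.99 - (0.65)*(-1.05) = -0.3921
|det(J)| = 0.3921

0.3921


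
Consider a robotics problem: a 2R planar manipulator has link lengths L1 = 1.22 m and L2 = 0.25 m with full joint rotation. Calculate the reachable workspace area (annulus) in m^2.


r_max = L1 + L2 = 1.4700, r_min = |L1 - L2| = 0.9700
A = pi*(r_max^2 - r_min^2) = pi*(2.1609 - 0.9409) = 3.8327

3.8327 m^2


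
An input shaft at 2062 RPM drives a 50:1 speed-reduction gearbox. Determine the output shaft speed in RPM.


omega_out = omega_in / N = 2062 / 50 = 41.2400

41.2400 RPM


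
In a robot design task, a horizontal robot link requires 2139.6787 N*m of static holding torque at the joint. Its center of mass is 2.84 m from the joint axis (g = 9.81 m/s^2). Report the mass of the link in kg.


m = tau / (g*L) = 2139.6787 / (9.81 * 2.84) = 76.8000

76.8000 kg


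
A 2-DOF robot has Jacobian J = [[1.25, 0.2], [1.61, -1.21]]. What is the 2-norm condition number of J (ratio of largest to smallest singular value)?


JJ^T eigenvalues: trace(JJ^T) = 5.6587, det(JJ^T) = det(J)^2 = 3.36539025
s_max^2 = (5.6587 + sqrt(18.55932469))/2 = 4.98337673
s_min^2 = (5.6587 - sqrt(18.55932469))/2 = 0.67532327
kappa = s_max/s_min = sqrt(4.98337673/0.67532327) = 2.7165

2.7165


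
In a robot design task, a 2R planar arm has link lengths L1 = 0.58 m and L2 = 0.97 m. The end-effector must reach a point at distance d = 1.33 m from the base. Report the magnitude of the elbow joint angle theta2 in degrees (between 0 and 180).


cos(th2) = (d^2 - L1^2 - L2^2)/(2*L1*L2) = (1.33^2 - 0.58^2 - 0.97^2)/(2*0.58*0.97) = 0.43690011
th2 = acos(0.43690011) = 64.0937 deg

64.0937 degrees


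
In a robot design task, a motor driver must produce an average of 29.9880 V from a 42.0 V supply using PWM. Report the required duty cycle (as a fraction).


D = V_avg/V_supply = 29.9880/42.0 = 0.7140

0.7140


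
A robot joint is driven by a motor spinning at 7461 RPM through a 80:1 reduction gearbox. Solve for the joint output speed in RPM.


omega_joint = omega_motor / N = 7461 / 80 = 93.2625

93.2625 RPM


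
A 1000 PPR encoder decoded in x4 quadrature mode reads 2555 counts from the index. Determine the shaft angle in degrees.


angle = counts * 360 / (PPR*4) = 2555 * 360 / 4000 = 229.9500

229.9500 degrees


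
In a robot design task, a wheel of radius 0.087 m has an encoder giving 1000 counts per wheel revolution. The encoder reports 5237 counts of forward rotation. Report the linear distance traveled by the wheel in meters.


revs = 5237/1000 = 5.237000
d = revs * 2*pi*r = 5.237000 * 2*pi*0.087 = 2.8627

2.8627 m


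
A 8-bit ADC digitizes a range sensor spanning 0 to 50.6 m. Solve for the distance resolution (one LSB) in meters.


res = range / 2^n = 50.6/2^8 = 50.6/256 = 0.1977

0.1977 m


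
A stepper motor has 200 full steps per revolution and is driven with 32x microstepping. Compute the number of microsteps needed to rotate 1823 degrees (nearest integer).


step_size = 360/(200*32) = 360/6400 = 0.056250 deg
n = 1823/(360/6400) = 1823*6400/360 = 32408.8889 -> 32409

32409 steps


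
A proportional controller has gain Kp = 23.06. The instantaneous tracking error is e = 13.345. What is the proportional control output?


u_P = Kp * e = 23.06 * 13.345 = 307.7357

307.7357


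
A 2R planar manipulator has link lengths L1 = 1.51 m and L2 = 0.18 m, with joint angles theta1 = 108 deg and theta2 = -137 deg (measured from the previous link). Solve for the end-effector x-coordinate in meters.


x = L1*cos(th1) + L2*cos(th1+th2) = 1.51*cos(108 deg) + 0.18*cos(-29 deg) = -0.3092

-0.3092 m


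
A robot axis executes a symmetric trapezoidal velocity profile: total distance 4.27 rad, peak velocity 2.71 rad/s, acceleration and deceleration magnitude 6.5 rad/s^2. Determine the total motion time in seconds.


t_acc = v/a = 2.71/6.5 = 0.416923 s
d_acc = v^2/(2a) = 0.564931 rad (each ramp)
d_cruise = 4.27 - 2*0.564931 = 3.140138 rad
t_cruise = 3.140138/2.71 = 1.158723 s
t_total = 2*0.416923 + 1.158723 = 1.9926

1.9926 s


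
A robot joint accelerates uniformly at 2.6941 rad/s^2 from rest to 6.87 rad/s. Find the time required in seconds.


t = delta_omega / alpha = 6.87 / 2.6941 = 2.5500

2.5500 s


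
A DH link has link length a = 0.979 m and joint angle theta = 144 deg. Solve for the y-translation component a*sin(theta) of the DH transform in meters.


a*sin(theta) = 0.979*sin(144 deg) = 0.5754

0.5754 m


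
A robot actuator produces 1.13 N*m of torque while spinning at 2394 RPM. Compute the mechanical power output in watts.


omega = 2394 * 2*pi/60 = 250.699094 rad/s
P = tau * omega = 1.13 * 250.699094 = 283.2900

283.2900 W


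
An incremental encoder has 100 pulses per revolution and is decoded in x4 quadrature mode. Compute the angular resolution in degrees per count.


resolution = 360 / (PPR * 4) = 360 / 400 = 0.9000

0.9000 degrees


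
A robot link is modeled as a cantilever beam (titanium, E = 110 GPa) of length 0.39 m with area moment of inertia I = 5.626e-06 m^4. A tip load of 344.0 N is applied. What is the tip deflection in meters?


delta = F*L^3/(3*E*I) = 344.0*0.39^3/(3*1.100e+11*5.626e-06)
      = 20.405736/1856580 = 1.0991e-05

1.0991e-05 m


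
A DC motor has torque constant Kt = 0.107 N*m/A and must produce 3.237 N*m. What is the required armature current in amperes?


I = tau / Kt = 3.237/0.107 = 30.2523

30.2523 A


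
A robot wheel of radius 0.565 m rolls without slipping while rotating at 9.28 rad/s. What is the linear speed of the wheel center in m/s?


v = omega * r = 9.28 * 0.565 = 5.2432

5.2432 m/s


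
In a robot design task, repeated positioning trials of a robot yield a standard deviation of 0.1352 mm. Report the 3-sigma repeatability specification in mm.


repeatability = 3*sigma = 3*0.1352 = 0.4056

0.4056 mm


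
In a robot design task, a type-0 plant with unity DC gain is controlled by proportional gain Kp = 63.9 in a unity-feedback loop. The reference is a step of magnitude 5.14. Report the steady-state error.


e_ss = R/(1 + Kp) = 5.14/(1 + 63.9) = 5.14/64.9000 = 0.0792

0.0792


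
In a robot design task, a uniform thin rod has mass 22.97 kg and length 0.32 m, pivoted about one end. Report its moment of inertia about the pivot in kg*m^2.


I = (1/3)*m*L^2 = (1/3)*22.97*0.32^2 = 0.7840

0.7840 kg*m^2


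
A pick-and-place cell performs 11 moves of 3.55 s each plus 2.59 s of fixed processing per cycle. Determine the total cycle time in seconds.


T = 11*3.55 + 2.59 = 41.6400

41.6400 s


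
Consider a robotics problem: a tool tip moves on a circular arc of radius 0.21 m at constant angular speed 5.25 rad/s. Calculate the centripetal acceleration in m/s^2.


a_c = omega^2 * r = 5.25^2 * 0.21 = 5.7881

5.7881 m/s^2


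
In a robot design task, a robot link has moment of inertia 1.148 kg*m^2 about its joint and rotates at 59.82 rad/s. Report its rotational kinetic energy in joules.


KE = (1/2)*I*omega^2 = 0.5*1.148*59.82^2 = 2054.0202

2054.0202 J


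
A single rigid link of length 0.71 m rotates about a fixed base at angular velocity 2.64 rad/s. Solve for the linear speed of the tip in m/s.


v = L*omega = 0.71 * 2.64 = 1.8744

1.8744 m/s


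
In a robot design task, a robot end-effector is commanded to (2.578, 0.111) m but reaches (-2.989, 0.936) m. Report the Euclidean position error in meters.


dx = -2.989 - (2.578) = -5.5670, dy = 0.936 - (0.111) = 0.8250
err = sqrt(30.991489 + 0.680625) = 5.6278

5.6278 m


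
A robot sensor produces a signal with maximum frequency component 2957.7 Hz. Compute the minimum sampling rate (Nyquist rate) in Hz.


f_s,min = 2*f_max = 2*2957.7 = 5915.4000

5915.4000 Hz


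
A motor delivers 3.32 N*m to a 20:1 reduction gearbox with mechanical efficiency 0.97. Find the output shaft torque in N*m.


tau_out = tau_in * N * eta = 3.32 * 20 * 0.97 = 64.4080

64.4080 N*m


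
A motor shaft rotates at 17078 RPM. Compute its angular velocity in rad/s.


omega = 17078 * 2*pi/60 = 1788.4040

1788.4040 rad/s


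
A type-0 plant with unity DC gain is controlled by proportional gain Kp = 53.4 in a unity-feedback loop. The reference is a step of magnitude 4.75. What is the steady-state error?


e_ss = R/(1 + Kp) = 4.75/(1 + 53.4) = 4.75/54.4000 = 0.0873

0.0873


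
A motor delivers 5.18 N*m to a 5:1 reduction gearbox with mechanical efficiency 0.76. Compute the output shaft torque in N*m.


tau_out = tau_in * N * eta = 5.18 * 5 * 0.76 = 19.6840

19.6840 N*m


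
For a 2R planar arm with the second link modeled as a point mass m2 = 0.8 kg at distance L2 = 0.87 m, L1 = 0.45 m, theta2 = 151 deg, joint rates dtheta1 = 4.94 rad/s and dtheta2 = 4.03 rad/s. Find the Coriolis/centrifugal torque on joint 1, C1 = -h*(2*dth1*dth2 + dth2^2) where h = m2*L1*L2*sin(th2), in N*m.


h = m2*L1*L2*sin(th2) = 0.8*0.45*0.87*sin(151 deg) = 0.151842
C1 = -h*(2*4.94*4.03 + 4.03^2) = -0.151842*56.0573 = -8.5119

-8.5119 N*m


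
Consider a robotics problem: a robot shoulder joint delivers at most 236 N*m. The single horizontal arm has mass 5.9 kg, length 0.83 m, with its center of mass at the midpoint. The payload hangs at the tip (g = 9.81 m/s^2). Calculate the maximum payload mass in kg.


tau_arm = m_arm*g*(L/2) = 5.9*9.81*0.83/2 = 24.0198 N*m
tau_payload = tau_max - tau_arm = 236 - 24.0198 = 211.9802
m_payload = tau_payload / (g*L) = 211.9802 / (9.81*0.83) = 26.0344

26.0344 kg


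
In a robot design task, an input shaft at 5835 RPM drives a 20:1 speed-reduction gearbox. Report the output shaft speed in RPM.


omega_out = omega_in / N = 5835 / 20 = 291.7500

291.7500 RPM


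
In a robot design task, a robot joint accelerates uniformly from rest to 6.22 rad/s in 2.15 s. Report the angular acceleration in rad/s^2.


alpha = delta_omega / t = 6.22 / 2.15 = 2.8930

2.8930 rad/s^2


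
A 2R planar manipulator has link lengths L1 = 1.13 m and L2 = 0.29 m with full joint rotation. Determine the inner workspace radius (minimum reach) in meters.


r_min = |L1 - L2| = |1.13 - 0.29| = 0.8400

0.8400 m


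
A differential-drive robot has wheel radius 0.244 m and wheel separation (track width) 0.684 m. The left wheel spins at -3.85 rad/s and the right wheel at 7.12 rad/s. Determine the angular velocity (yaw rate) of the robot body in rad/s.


omega = r*(wR - wL)/L = 0.244*(7.12 - (-3.85))/0.684 = 3.9133

3.9133 rad/s


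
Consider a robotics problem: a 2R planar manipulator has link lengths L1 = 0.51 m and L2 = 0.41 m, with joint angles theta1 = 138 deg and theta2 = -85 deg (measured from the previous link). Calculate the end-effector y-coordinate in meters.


y = L1*sin(th1) + L2*sin(th1+th2) = 0.51*sin(138 deg) + 0.41*sin(53 deg) = 0.6687

0.6687 m


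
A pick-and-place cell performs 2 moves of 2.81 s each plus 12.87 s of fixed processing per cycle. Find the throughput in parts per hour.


T_cycle = 2*2.81 + 12.87 = 18.4900 s
rate = 3600/T = 194.6998

194.6998 parts/hour


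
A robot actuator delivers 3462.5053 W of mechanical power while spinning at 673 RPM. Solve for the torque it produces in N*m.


omega = 673 * 2*pi/60 = 70.476395 rad/s
tau = P / omega = 3462.5053 / 70.476395 = 49.1300

49.1300 N*m


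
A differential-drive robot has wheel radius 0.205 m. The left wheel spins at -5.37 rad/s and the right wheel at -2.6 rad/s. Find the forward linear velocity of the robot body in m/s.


v = r*(wR + wL)/2 = 0.205*(-2.6 + -5.37)/2 = -0.8169

-0.8169 m/s


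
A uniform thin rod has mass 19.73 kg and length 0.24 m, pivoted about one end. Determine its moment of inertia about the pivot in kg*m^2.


I = (1/3)*m*L^2 = (1/3)*19.73*0.24^2 = 0.3788

0.3788 kg*m^2


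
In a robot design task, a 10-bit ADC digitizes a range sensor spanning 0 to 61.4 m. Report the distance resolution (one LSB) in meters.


res = range / 2^n = 61.4/2^10 = 61.4/1024 = 0.0600

0.0600 m


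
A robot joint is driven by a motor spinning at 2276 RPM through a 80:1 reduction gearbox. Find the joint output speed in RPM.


omega_joint = omega_motor / N = 2276 / 80 = 28.4500

28.4500 RPM


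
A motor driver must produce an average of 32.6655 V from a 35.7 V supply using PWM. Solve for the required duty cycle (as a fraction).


D = V_avg/V_supply = 32.6655/35.7 = 0.9150

0.9150


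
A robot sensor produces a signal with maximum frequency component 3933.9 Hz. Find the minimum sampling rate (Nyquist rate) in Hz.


f_s,min = 2*f_max = 2*3933.9 = 7867.8000

7867.8000 Hz


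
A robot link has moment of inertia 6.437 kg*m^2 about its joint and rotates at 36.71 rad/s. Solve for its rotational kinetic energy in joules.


KE = (1/2)*I*omega^2 = 0.5*6.437*36.71^2 = 4337.3282

4337.3282 J


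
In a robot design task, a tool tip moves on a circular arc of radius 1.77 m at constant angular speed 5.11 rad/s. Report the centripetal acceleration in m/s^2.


a_c = omega^2 * r = 5.11^2 * 1.77 = 46.2184

46.2184 m/s^2


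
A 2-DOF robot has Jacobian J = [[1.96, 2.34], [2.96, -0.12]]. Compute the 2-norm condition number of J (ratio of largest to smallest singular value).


JJ^T eigenvalues: trace(JJ^T) = 18.0932, det(JJ^T) = det(J)^2 = 51.28851456
s_max^2 = (18.0932 + sqrt(122.20982800))/2 = 14.57402770
s_min^2 = (18.0932 - sqrt(122.20982800))/2 = 3.51917230
kappa = s_max/s_min = sqrt(14.57402770/3.51917230) = 2.0350

2.0350


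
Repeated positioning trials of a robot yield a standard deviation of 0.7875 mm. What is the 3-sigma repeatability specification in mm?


repeatability = 3*sigma = 3*0.7875 = 2.3625

2.3625 mm


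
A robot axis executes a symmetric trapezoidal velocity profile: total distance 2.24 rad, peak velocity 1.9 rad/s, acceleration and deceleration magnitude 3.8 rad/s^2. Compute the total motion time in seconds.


t_acc = v/a = 1.9/3.8 = 0.500000 s
d_acc = v^2/(2a) = 0.475000 rad (each ramp)
d_cruise = 2.24 - 2*0.475000 = 1.290000 rad
t_cruise = 1.290000/1.9 = 0.678947 s
t_total = 2*0.500000 + 0.678947 = 1.6789

1.6789 s


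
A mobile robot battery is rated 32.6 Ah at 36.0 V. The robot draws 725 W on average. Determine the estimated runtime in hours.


E = 32.6*36.0 = 1173.6000 Wh
t = E/P = 1173.6000/725 = 1.6188

1.6188 hours


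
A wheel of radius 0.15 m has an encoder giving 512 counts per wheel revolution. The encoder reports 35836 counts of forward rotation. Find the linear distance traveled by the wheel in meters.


revs = 35836/512 = 69.992188
d = revs * 2*pi*r = 69.992188 * 2*pi*0.15 = 65.9661

65.9661 m


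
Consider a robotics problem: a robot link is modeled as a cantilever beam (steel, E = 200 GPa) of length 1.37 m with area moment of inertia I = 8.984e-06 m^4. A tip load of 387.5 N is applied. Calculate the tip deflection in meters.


delta = F*L^3/(3*E*I) = 387.5*1.37^3/(3*2.000e+11*8.984e-06)
      = 996.3992875/5390400 = 1.8485e-04

1.8485e-04 m


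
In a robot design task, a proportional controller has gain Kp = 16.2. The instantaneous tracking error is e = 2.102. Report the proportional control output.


u_P = Kp * e = 16.2 * 2.102 = 34.0524

34.0524


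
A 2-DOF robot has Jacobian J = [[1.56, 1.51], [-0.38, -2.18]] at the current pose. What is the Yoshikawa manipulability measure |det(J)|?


det(J) = 1.56*-2.18 - (1.51)*(-0.38) = -2.8270
|det(J)| = 2.8270

2.8270


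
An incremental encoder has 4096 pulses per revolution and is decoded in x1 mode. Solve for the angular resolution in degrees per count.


resolution = 360 / (PPR * 1) = 360 / 4096 = 0.0879

0.0879 degrees


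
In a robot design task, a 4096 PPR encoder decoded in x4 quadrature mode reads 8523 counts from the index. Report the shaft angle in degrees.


angle = counts * 360 / (PPR*4) = 8523 * 360 / 16384 = 187.2729

187.2729 degrees


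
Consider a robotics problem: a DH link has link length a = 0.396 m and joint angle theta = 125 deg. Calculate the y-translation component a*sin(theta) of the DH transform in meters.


a*sin(theta) = 0.396*sin(125 deg) = 0.3244

0.3244 m


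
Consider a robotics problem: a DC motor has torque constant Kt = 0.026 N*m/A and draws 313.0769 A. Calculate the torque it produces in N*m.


tau = Kt * I = 0.026*313.0769 = 8.1400

8.1400 N*m


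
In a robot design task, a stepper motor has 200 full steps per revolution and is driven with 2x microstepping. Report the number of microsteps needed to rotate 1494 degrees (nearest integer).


step_size = 360/(200*2) = 360/400 = 0.900000 deg
n = 1494/(360/400) = 1494*400/360 = 1660

1660 steps


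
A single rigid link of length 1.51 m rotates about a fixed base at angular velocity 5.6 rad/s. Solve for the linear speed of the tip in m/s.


v = L*omega = 1.51 * 5.6 = 8.4560

8.4560 m/s


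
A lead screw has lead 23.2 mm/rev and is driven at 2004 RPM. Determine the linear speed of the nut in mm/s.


v = lead * (RPM/60) = 23.2*2004/60 = 774.8800

774.8800 mm/s


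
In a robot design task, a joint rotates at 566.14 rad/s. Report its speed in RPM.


RPM = 566.14 * 60/(2*pi) = 5406.2388

5406.2388 RPM


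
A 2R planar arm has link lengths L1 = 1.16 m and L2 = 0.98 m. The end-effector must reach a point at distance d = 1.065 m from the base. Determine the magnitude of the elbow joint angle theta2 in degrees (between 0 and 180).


cos(th2) = (d^2 - L1^2 - L2^2)/(2*L1*L2) = (1.065^2 - 1.16^2 - 0.98^2)/(2*1.16*0.98) = -0.51538309
th2 = acos(-0.51538309) = 121.0231 deg

121.0231 degrees


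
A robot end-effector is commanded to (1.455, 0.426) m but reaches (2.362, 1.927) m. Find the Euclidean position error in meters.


dx = 2.362 - (1.455) = 0.9070, dy = 1.927 - (0.426) = 1.5010
err = sqrt(0.822649 + 2.253001) = 1.7538

1.7538 m


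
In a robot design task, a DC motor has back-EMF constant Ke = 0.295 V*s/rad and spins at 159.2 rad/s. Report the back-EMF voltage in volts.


V_emf = Ke * omega = 0.295*159.2 = 46.9640

46.9640 V


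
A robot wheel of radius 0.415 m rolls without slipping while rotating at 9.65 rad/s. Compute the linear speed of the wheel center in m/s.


v = omega * r = 9.65 * 0.415 = 4.0047

4.0047 m/s


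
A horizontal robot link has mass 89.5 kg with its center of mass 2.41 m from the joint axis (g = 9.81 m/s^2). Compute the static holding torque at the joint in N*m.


tau = m*g*L = 89.5 * 9.81 * 2.41 = 2115.9680

2115.9680 N*m


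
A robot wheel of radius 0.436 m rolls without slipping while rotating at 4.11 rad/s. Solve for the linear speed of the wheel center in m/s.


v = omega * r = 4.11 * 0.436 = 1.7920

1.7920 m/s


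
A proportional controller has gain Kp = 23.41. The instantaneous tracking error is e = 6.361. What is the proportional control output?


u_P = Kp * e = 23.41 * 6.361 = 148.9110

148.9110


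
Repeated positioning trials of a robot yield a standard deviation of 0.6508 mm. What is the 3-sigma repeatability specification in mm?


repeatability = 3*sigma = 3*0.6508 = 1.9524

1.9524 mm


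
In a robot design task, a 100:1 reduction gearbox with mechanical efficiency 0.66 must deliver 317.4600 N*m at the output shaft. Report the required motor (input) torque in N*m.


tau_in = tau_out / (N * eta) = 317.4600 / (100 * 0.66) = 4.8100

4.8100 N*m


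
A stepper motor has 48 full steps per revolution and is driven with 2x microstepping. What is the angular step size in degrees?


step = 360/(48*2) = 360/96 = 3.7500

3.7500 degrees


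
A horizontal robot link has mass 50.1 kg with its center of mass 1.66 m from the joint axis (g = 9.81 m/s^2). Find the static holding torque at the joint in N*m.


tau = m*g*L = 50.1 * 9.81 * 1.66 = 815.8585

815.8585 N*m


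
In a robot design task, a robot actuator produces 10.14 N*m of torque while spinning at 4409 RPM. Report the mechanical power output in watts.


omega = 4409 * 2*pi/60 = 461.709400 rad/s
P = tau * omega = 10.14 * 461.709400 = 4681.7333

4681.7333 W


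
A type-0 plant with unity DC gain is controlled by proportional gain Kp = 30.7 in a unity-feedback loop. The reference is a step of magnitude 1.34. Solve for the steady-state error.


e_ss = R/(1 + Kp) = 1.34/(1 + 30.7) = 1.34/31.7000 = 0.0423

0.0423


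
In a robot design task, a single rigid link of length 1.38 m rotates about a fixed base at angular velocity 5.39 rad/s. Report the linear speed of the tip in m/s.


v = L*omega = 1.38 * 5.39 = 7.4382

7.4382 m/s


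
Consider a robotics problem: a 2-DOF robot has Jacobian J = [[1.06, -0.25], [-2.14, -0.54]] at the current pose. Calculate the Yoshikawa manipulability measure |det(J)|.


det(J) = 1.06*-0.54 - (-0.25)*(-2.14) = -1.1074
|det(J)| = 1.1074

1.1074


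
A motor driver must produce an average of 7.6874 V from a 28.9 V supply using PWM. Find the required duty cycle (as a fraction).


D = V_avg/V_supply = 7.6874/28.9 = 0.2660

0.2660


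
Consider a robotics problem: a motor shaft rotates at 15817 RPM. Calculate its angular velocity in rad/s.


omega = 15817 * 2*pi/60 = 1656.3524

1656.3524 rad/s


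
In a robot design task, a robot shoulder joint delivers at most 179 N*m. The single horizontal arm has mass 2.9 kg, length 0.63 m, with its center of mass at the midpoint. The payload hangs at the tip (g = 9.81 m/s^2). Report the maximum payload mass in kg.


tau_arm = m_arm*g*(L/2) = 2.9*9.81*0.63/2 = 8.9614 N*m
tau_payload = tau_max - tau_arm = 179 - 8.9614 = 170.0386
m_payload = tau_payload / (g*L) = 170.0386 / (9.81*0.63) = 27.5130

27.5130 kg


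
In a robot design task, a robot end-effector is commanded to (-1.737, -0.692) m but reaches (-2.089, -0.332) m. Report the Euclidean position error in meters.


dx = -2.089 - (-1.737) = -0.3520, dy = -0.332 - (-0.692) = 0.3600
err = sqrt(0.123904 + 0.129600) = 0.5035

0.5035 m


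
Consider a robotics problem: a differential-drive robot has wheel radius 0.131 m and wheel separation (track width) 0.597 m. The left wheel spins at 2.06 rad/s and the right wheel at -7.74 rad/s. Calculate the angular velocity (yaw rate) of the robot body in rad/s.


omega = r*(wR - wL)/L = 0.131*(-7.74 - (2.06))/0.597 = -2.1504

-2.1504 rad/s


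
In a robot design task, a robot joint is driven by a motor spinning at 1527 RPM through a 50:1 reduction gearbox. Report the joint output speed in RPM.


omega_joint = omega_motor / N = 1527 / 50 = 30.5400

30.5400 RPM


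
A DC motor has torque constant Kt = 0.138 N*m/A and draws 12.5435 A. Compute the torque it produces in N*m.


tau = Kt * I = 0.138*12.5435 = 1.7310

1.7310 N*m


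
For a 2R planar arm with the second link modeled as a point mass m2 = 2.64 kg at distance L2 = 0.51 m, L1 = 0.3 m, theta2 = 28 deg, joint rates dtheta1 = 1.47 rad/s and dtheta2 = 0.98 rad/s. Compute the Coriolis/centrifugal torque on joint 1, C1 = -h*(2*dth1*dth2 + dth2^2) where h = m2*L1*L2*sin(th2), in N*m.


h = m2*L1*L2*sin(th2) = 2.64*0.3*0.51*sin(28 deg) = 0.189629
C1 = -h*(2*1.47*0.98 + 0.98^2) = -0.189629*3.8416 = -0.7285

-0.7285 N*m


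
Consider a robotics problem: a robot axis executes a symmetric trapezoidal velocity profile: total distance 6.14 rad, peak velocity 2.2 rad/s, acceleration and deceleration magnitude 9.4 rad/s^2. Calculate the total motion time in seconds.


t_acc = v/a = 2.2/9.4 = 0.234043 s
d_acc = v^2/(2a) = 0.257447 rad (each ramp)
d_cruise = 6.14 - 2*0.257447 = 5.625106 rad
t_cruise = 5.625106/2.2 = 2.556866 s
t_total = 2*0.234043 + 2.556866 = 3.0250

3.0250 s


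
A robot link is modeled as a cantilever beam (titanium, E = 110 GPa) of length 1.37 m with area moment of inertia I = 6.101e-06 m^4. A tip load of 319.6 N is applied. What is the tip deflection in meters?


delta = F*L^3/(3*E*I) = 319.6*1.37^3/(3*1.100e+11*6.101e-06)
      = 821.8044188/2013330 = 4.0818e-04

4.0818e-04 m


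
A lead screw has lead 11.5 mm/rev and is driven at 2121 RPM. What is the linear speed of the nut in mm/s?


v = lead * (RPM/60) = 11.5*2121/60 = 406.5250

406.5250 mm/s


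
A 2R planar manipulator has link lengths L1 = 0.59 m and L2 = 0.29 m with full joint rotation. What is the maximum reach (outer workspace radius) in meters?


r_max = L1 + L2 = 0.59 + 0.29 = 0.8800

0.8800 m


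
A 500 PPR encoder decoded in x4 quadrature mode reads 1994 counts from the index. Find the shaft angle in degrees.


angle = counts * 360 / (PPR*4) = 1994 * 360 / 2000 = 358.9200

358.9200 degrees


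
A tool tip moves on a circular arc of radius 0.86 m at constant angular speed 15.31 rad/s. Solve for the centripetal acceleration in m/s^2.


a_c = omega^2 * r = 15.31^2 * 0.86 = 201.5806

201.5806 m/s^2


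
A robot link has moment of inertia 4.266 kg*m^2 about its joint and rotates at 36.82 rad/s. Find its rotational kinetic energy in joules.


KE = (1/2)*I*omega^2 = 0.5*4.266*36.82^2 = 2891.7345

2891.7345 J


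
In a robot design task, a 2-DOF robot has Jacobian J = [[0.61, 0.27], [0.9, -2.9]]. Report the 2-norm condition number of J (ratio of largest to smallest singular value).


JJ^T eigenvalues: trace(JJ^T) = 9.6650, det(JJ^T) = det(J)^2 = 4.04814400
s_max^2 = (9.6650 + sqrt(77.21964900))/2 = 9.22623557
s_min^2 = (9.6650 - sqrt(77.21964900))/2 = 0.43876443
kappa = s_max/s_min = sqrt(9.22623557/0.43876443) = 4.5856

4.5856


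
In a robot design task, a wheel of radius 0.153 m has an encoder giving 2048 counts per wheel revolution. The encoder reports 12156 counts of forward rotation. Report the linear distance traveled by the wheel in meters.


revs = 12156/2048 = 5.935547
d = revs * 2*pi*r = 5.935547 * 2*pi*0.153 = 5.7060

5.7060 m


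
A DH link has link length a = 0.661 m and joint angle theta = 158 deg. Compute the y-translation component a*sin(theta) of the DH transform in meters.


a*sin(theta) = 0.661*sin(158 deg) = 0.2476

0.2476 m
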